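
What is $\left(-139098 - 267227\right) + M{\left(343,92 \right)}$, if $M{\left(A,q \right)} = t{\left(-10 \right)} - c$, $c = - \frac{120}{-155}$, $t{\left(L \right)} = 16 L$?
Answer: $- \frac{12601059}{31} \approx -4.0649 \cdot 10^{5}$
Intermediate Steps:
$c = \frac{24}{31}$ ($c = \left(-120\right) \left(- \frac{1}{155}\right) = \frac{24}{31} \approx 0.77419$)
$M{\left(A,q \right)} = - \frac{4984}{31}$ ($M{\left(A,q \right)} = 16 \left(-10\right) - \frac{24}{31} = -160 - \frac{24}{31} = - \frac{4984}{31}$)
$\left(-139098 - 267227\right) + M{\left(343,92 \right)} = \left(-139098 - 267227\right) - \frac{4984}{31} = -406325 - \frac{4984}{31} = - \frac{12601059}{31}$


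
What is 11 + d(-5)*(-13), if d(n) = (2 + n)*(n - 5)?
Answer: -379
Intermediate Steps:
d(n) = (-5 + n)*(2 + n) (d(n) = (2 + n)*(-5 + n) = (-5 + n)*(2 + n))
11 + d(-5)*(-13) = 11 + (-10 + (-5)² - 3*(-5))*(-13) = 11 + (-10 + 25 + 15)*(-13) = 11 + 30*(-13) = 11 - 390 = -379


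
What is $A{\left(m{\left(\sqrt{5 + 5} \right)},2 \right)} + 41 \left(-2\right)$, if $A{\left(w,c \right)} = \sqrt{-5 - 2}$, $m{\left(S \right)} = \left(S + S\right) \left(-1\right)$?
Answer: $-82 + i \sqrt{7} \approx -82.0 + 2.6458 i$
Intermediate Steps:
$m{\left(S \right)} = - 2 S$ ($m{\left(S \right)} = 2 S \left(-1\right) = - 2 S$)
$A{\left(w,c \right)} = i \sqrt{7}$ ($A{\left(w,c \right)} = \sqrt{-7} = i \sqrt{7}$)
$A{\left(m{\left(\sqrt{5 + 5} \right)},2 \right)} + 41 \left(-2\right) = i \sqrt{7} + 41 \left(-2\right) = i \sqrt{7} - 82 = -82 + i \sqrt{7}$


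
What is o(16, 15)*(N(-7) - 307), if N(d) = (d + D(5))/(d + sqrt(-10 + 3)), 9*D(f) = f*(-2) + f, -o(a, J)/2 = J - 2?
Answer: 71617/9 - 221*I*sqrt(7)/63 ≈ 7957.4 - 9.2811*I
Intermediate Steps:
o(a, J) = 4 - 2*J (o(a, J) = -2*(J - 2) = -2*(-2 + J) = 4 - 2*J)
D(f) = -f/9 (D(f) = (f*(-2) + f)/9 = (-2*f + f)/9 = (-f)/9 = -f/9)
N(d) = (-5/9 + d)/(d + I*sqrt(7)) (N(d) = (d - 1/9*5)/(d + sqrt(-10 + 3)) = (d - 5/9)/(d + sqrt(-7)) = (-5/9 + d)/(d + I*sqrt(7)))
o(16, 15)*(N(-7) - 307) = (4 - 2*15)*((-5/9 - 7)/(-7 + I*sqrt(7)) - 307) = (4 - 30)*(-68/9/(-7 + I*sqrt(7)) - 307) = -26*(-68/(9*(-7 + I*sqrt(7))) - 307) = -26*(-307 - 68/(9*(-7 + I*sqrt(7)))) = 7982 + 1768/(9*(-7 + I*sqrt(7)))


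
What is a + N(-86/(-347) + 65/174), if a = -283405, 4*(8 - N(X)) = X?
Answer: -68443813783/241512 ≈ -2.8340e+5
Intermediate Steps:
N(X) = 8 - X/4
a + N(-86/(-347) + 65/174) = -283405 + (8 - (-86/(-347) + 65/174)/4) = -283405 + (8 - (-86*(-1/347) + 65*(1/174))/4) = -283405 + (8 - (86/347 + 65/174)/4) = -283405 + (8 - ¼*37519/60378) = -283405 + (8 - 37519/241512) = -283405 + 1894577/241512 = -68443813783/241512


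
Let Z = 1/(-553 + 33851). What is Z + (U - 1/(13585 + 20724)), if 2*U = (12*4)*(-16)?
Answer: -438689694477/1142421082 ≈ -384.00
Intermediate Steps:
Z = 1/33298 ≈ 3.0032e-5
U = -384 (U = ((12*4)*(-16))/2 = (48*(-16))/2 = (½)*(-768) = -384)
Z + (U - 1/(13585 + 20724)) = 1/33298 + (-384 - 1/(13585 + 20724)) = 1/33298 + (-384 - 1/34309) = 1/33298 - 13174657/34309 = -438689694477/1142421082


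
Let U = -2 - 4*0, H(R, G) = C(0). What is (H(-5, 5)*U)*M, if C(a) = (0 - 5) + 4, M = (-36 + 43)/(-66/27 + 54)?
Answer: 63/232 ≈ 0.27155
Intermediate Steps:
M = 63/464 (M = 7/(-66*1/27 + 54) = 7/(-22/9 + 54) = 7/(464/9) = 7*(9/464) = 63/464 ≈ 0.13578)
C(a) = -1 (C(a) = -5 + 4 = -1)
H(R, G) = -1
U = -2 (U = -2 + 0 = -2)
(H(-5, 5)*U)*M = -1*(-2)*(63/464) = 2*(63/464) = 63/232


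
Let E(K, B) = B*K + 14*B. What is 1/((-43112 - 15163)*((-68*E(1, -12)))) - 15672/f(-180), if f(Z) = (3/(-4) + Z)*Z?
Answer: -82804579441/171901926000 ≈ -0.48170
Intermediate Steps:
E(K, B) = 14*B + B*K
f(Z) = Z*(-¾ + Z) (f(Z) = (3*(-¼) + Z)*Z = (-¾ + Z)*Z = Z*(-¾ + Z))
1/((-43112 - 15163)*((-68*E(1, -12)))) - 15672/f(-180) = 1/((-43112 - 15163)*((-(-816)*(14 + 1)))) - 15672*(-1/(45*(-3 + 4*(-180)))) = 1/((-58275)*((-(-816)*15))) - 15672*(-1/(45*(-3 - 720))) = -1/(58275*((-68*(-180)))) - 15672/((¼)*(-180)*(-723)) = -1/58275/12240 - 15672/32535 = -1/58275*1/12240 - 15672*1/32535 = -1/713286000 - 5224/10845 = -82804579441/171901926000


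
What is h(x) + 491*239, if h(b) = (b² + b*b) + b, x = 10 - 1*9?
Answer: 117352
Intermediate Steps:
x = 1 (x = 10 - 9 = 1)
h(b) = b + 2*b² (h(b) = (b² + b²) + b = 2*b² + b = b + 2*b²)
h(x) + 491*239 = 1*(1 + 2*1) + 491*239 = 1*(1 + 2) + 117349 = 1*3 + 117349 = 3 + 117349 = 117352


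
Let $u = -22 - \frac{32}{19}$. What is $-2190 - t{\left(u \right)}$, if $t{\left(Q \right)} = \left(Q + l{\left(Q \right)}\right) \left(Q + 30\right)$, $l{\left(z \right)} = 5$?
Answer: $- \frac{747990}{361} \approx -2072.0$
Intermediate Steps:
$u = - \frac{450}{19}$ ($u = -22 - \frac{32}{19} = - \frac{450}{19} \approx -23.684$)
$t{\left(Q \right)} = \left(5 + Q\right) \left(30 + Q\right)$ ($t{\left(Q \right)} = \left(Q + 5\right) \left(Q + 30\right) = \left(5 + Q\right) \left(30 + Q\right)$)
$-2190 - t{\left(u \right)} = -2190 - \left(150 + \left(- \frac{450}{19}\right)^{2} + 35 \left(- \frac{450}{19}\right)\right) = -2190 - \left(150 + \frac{202500}{361} - \frac{15750}{19}\right) = -2190 - - \frac{42600}{361} = -2190 + \frac{42600}{361} = - \frac{747990}{361}$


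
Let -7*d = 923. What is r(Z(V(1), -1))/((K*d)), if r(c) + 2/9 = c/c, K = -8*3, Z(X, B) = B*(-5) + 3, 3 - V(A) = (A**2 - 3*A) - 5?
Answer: 49/199368 ≈ 0.00024578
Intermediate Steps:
V(A) = 8 - A**2 + 3*A (V(A) = 3 - ((A**2 - 3*A) - 5) = 3 - (-5 + A**2 - 3*A) = 3 + (5 - A**2 + 3*A) = 8 - A**2 + 3*A)
Z(X, B) = 3 - 5*B (Z(X, B) = -5*B + 3 = 3 - 5*B)
K = -24
d = -923/7 (d = -1/7*923 = -923/7 ≈ -131.86)
r(c) = 7/9 (r(c) = -2/9 + c/c = -2/9 + 1 = 7/9)
r(Z(V(1), -1))/((K*d)) = 7/(9*((-24*(-923/7)))) = 7/(9*(22152/7)) = (7/9)*(7/22152) = 49/199368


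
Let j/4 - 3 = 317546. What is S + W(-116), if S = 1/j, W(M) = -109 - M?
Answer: 8891373/1270196 ≈ 7.0000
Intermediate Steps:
j = 1270196 (j = 12 + 4*317546 = 12 + 1270184 = 1270196)
S = 1/1270196 ≈ 7.8728e-7
S + W(-116) = 1/1270196 + (-109 - 1*(-116)) = 1/1270196 + (-109 + 116) = 1/1270196 + 7 = 8891373/1270196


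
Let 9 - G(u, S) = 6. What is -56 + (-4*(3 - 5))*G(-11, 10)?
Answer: -32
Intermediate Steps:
G(u, S) = 3 (G(u, S) = 9 - 1*6 = 9 - 6 = 3)
-56 + (-4*(3 - 5))*G(-11, 10) = -56 - 4*(3 - 5)*3 = -56 - 4*(-2)*3 = -56 + 8*3 = -56 + 24 = -32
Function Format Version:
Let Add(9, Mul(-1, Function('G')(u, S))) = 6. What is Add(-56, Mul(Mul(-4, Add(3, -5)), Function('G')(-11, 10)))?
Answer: -32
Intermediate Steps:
Function('G')(u, S) = 3 (Function('G')(u, S) = Add(9, Mul(-1, 6)) = Add(9, -6) = 3)
Add(-56, Mul(Mul(-4, Add(3, -5)), Function('G')(-11, 10))) = Add(-56, Mul(Mul(-4, Add(3, -5)), 3)) = Add(-56, Mul(Mul(-4, -2), 3)) = Add(-56, Mul(8, 3)) = Add(-56, 24) = -32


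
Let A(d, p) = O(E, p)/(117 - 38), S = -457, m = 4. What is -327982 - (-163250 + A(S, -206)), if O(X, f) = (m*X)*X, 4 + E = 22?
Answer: -13015124/79 ≈ -1.6475e+5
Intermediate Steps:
E = 18 (E = -4 + 22 = 18)
O(X, f) = 4*X² (O(X, f) = (4*X)*X = 4*X²)
A(d, p) = 1296/79 (A(d, p) = (4*18²)/(117 - 38) = (4*324)/79 = 1296*(1/79) = 1296/79)
-327982 - (-163250 + A(S, -206)) = -327982 - (-163250 + 1296/79) = -327982 - 1*(-12895454/79) = -327982 + 12895454/79 = -13015124/79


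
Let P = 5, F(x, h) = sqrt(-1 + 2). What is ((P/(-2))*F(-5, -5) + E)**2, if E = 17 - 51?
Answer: 5329/4 ≈ 1332.3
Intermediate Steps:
F(x, h) = 1 (F(x, h) = sqrt(1) = 1)
E = -34
((P/(-2))*F(-5, -5) + E)**2 = ((5/(-2))*1 - 34)**2 = ((5*(-1/2))*1 - 34)**2 = (-5/2*1 - 34)**2 = (-5/2 - 34)**2 = (-73/2)**2 = 5329/4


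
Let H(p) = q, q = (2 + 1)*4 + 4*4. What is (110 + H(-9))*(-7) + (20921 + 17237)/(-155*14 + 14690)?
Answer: -6028081/6260 ≈ -962.95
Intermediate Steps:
q = 28 (q = 3*4 + 16 = 12 + 16 = 28)
H(p) = 28
(110 + H(-9))*(-7) + (20921 + 17237)/(-155*14 + 14690) = (110 + 28)*(-7) + (20921 + 17237)/(-155*14 + 14690) = 138*(-7) + 38158/(-2170 + 14690) = -966 + 38158/12520 = -966 + 38158*(1/12520) = -966 + 19079/6260 = -6028081/6260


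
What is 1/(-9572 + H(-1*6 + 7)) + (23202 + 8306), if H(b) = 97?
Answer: 298538299/9475 ≈ 31508.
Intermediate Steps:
1/(-9572 + H(-1*6 + 7)) + (23202 + 8306) = 1/(-9572 + 97) + (23202 + 8306) = 1/(-9475) + 31508 = -1/9475 + 31508 = 298538299/9475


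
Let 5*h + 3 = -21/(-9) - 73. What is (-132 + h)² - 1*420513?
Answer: -89771024/225 ≈ -3.9898e+5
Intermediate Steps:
h = -221/15 (h = -⅗ + (-21/(-9) - 73)/5 = -⅗ + (-21*(-⅑) - 73)/5 = -⅗ + (7/3 - 73)/5 = -⅗ + (⅕)*(-212/3) = -⅗ - 212/15 = -221/15 ≈ -14.733)
(-132 + h)² - 1*420513 = (-132 - 221/15)² - 1*420513 = (-2201/15)² - 420513 = 4844401/225 - 420513 = -89771024/225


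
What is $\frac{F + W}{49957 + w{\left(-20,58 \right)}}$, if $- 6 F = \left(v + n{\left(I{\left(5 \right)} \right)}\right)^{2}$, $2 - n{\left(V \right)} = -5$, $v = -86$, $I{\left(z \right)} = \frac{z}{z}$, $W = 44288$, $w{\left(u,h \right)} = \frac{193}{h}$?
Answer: $\frac{7525123}{8693097} \approx 0.86564$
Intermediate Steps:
$I{\left(z \right)} = 1$
$n{\left(V \right)} = 7$ ($n{\left(V \right)} = 2 - -5 = 2 + 5 = 7$)
$F = - \frac{6241}{6}$ ($F = - \frac{\left(-86 + 7\right)^{2}}{6} = - \frac{\left(-79\right)^{2}}{6} = \left(- \frac{1}{6}\right) 6241 = - \frac{6241}{6} \approx -1040.2$)
$\frac{F + W}{49957 + w{\left(-20,58 \right)}} = \frac{- \frac{6241}{6} + 44288}{49957 + \frac{193}{58}} = \frac{259487}{6 \left(49957 + 193 \cdot \frac{1}{58}\right)} = \frac{259487}{6 \left(49957 + \frac{193}{58}\right)} = \frac{259487}{6 \cdot \frac{2897699}{58}} = \frac{259487}{6} \cdot \frac{58}{2897699} = \frac{7525123}{8693097}$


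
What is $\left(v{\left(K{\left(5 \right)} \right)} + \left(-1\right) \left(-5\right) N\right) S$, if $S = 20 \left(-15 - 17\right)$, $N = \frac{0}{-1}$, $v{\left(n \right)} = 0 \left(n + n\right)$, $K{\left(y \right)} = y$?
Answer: $0$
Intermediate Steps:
$v{\left(n \right)} = 0$ ($v{\left(n \right)} = 0 \cdot 2 n = 0$)
$N = 0$ ($N = 0 \left(-1\right) = 0$)
$S = -640$ ($S = 20 \left(-32\right) = -640$)
$\left(v{\left(K{\left(5 \right)} \right)} + \left(-1\right) \left(-5\right) N\right) S = \left(0 + \left(-1\right) \left(-5\right) 0\right) \left(-640\right) = \left(0 + 5 \cdot 0\right) \left(-640\right) = \left(0 + 0\right) \left(-640\right) = 0 \left(-640\right) = 0$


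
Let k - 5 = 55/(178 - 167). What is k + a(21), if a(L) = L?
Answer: 31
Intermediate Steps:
k = 10 (k = 5 + 55/(178 - 167) = 5 + 55/11 = 5 + 55*(1/11) = 5 + 5 = 10)
k + a(21) = 10 + 21 = 31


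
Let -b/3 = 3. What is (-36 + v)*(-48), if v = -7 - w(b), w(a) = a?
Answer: 1632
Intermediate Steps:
b = -9 (b = -3*3 = -9)
v = 2 (v = -7 - 1*(-9) = -7 + 9 = 2)
(-36 + v)*(-48) = (-36 + 2)*(-48) = -34*(-48) = 1632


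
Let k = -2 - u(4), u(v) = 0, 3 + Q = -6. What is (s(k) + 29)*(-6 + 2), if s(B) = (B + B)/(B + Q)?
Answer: -1292/11 ≈ -117.45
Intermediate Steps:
Q = -9 (Q = -3 - 6 = -9)
k = -2 (k = -2 - 1*0 = -2 + 0 = -2)
s(B) = 2*B/(-9 + B) (s(B) = (B + B)/(B - 9) = (2*B)/(-9 + B) = 2*B/(-9 + B))
(s(k) + 29)*(-6 + 2) = (2*(-2)/(-9 - 2) + 29)*(-6 + 2) = (2*(-2)/(-11) + 29)*(-4) = (2*(-2)*(-1/11) + 29)*(-4) = (4/11 + 29)*(-4) = (323/11)*(-4) = -1292/11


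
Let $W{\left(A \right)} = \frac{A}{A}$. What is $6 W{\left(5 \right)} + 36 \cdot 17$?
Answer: $618$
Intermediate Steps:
$W{\left(A \right)} = 1$
$6 W{\left(5 \right)} + 36 \cdot 17 = 6 \cdot 1 + 36 \cdot 17 = 6 + 612 = 618$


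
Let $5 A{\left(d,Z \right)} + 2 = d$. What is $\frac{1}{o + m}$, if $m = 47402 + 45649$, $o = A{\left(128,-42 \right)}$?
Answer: $\frac{5}{465381} \approx 1.0744 \cdot 10^{-5}$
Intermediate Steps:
$A{\left(d,Z \right)} = - \frac{2}{5} + \frac{d}{5}$
$o = \frac{126}{5}$ ($o = - \frac{2}{5} + \frac{1}{5} \cdot 128 = - \frac{2}{5} + \frac{128}{5} = \frac{126}{5} \approx 25.2$)
$m = 93051$
$\frac{1}{o + m} = \frac{1}{\frac{126}{5} + 93051} = \frac{1}{\frac{465381}{5}} = \frac{5}{465381}$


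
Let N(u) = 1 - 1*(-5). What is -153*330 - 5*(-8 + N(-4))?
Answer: -50480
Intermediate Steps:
N(u) = 6 (N(u) = 1 + 5 = 6)
-153*330 - 5*(-8 + N(-4)) = -153*330 - 5*(-8 + 6) = -50490 - 5*(-2) = -50490 + 10 = -50480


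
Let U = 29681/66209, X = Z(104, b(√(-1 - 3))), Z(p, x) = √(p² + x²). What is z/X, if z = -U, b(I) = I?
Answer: -29681*√2703/357925854 ≈ -0.0043113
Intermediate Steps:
X = 2*√2703 (X = √(104² + (√(-1 - 3))²) = √(10816 + (√(-4))²) = √(10816 + (2*I)²) = √(10816 - 4) = √10812 = 2*√2703 ≈ 103.98)
U = 29681/66209 (U = 29681*(1/66209) = 29681/66209 ≈ 0.44829)
z = -29681/66209 (z = -1*29681/66209 = -29681/66209 ≈ -0.44829)
z/X = -29681*√2703/5406/66209 = -29681*√2703/357925854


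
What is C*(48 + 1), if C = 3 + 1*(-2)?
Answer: 49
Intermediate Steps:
C = 1 (C = 3 - 2 = 1)
C*(48 + 1) = 1*(48 + 1) = 1*49 = 49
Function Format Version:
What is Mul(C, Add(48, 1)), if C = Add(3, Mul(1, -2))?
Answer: 49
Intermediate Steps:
C = 1 (C = Add(3, -2) = 1)
Mul(C, Add(48, 1)) = Mul(1, Add(48, 1)) = Mul(1, 49) = 49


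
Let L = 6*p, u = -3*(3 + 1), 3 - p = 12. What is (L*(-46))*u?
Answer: -29808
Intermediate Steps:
p = -9 (p = 3 - 1*12 = 3 - 12 = -9)
u = -12 (u = -3*4 = -12)
L = -54 (L = 6*(-9) = -54)
(L*(-46))*u = -54*(-46)*(-12) = 2484*(-12) = -29808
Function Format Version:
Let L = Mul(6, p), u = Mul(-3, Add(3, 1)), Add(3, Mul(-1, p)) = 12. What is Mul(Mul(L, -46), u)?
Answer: -29808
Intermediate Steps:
p = -9 (p = Add(3, Mul(-1, 12)) = Add(3, -12) = -9)
u = -12 (u = Mul(-3, 4) = -12)
L = -54 (L = Mul(6, -9) = -54)
Mul(Mul(L, -46), u) = Mul(Mul(-54, -46), -12) = Mul(2484, -12) = -29808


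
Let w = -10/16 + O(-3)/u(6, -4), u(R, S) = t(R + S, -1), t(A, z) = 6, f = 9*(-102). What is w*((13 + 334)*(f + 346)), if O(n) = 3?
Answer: 49621/2 ≈ 24811.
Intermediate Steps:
f = -918
u(R, S) = 6
w = -⅛ (w = -10/16 + 3/6 = -10*1/16 + 3*(⅙) = -5/8 + ½ = -⅛ ≈ -0.12500)
w*((13 + 334)*(f + 346)) = -(13 + 334)*(-918 + 346)/8 = -347*(-572)/8 = -⅛*(-198484) = 49621/2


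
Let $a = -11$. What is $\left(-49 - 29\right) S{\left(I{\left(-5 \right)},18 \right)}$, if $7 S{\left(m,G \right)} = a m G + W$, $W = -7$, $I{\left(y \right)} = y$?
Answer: $- \frac{76674}{7} \approx -10953.0$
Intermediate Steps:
$S{\left(m,G \right)} = -1 - \frac{11 G m}{7}$ ($S{\left(m,G \right)} = \frac{- 11 m G - 7}{7} = \frac{- 11 G m - 7}{7} = \frac{-7 - 11 G m}{7} = -1 - \frac{11 G m}{7}$)
$\left(-49 - 29\right) S{\left(I{\left(-5 \right)},18 \right)} = \left(-49 - 29\right) \left(-1 - \frac{198}{7} \left(-5\right)\right) = \left(-49 - 29\right) \left(-1 + \frac{990}{7}\right) = \left(-78\right) \frac{983}{7} = - \frac{76674}{7}$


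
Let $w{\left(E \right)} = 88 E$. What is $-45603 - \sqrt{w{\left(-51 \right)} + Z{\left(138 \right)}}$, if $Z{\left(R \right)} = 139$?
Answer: $-45603 - i \sqrt{4349} \approx -45603.0 - 65.947 i$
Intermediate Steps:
$-45603 - \sqrt{w{\left(-51 \right)} + Z{\left(138 \right)}} = -45603 - \sqrt{88 \left(-51\right) + 139} = -45603 - \sqrt{-4488 + 139} = -45603 - \sqrt{-4349} = -45603 - i \sqrt{4349}$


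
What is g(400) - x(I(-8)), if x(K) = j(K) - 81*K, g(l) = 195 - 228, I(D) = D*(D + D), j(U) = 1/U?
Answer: 1322879/128 ≈ 10335.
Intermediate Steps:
I(D) = 2*D² (I(D) = D*(2*D) = 2*D²)
g(l) = -33
x(K) = 1/K - 81*K
g(400) - x(I(-8)) = -33 - (1/(2*(-8)²) - 162*(-8)²) = -33 - (1/(2*64) - 162*64) = -33 - (1/128 - 81*128) = -33 - (1/128 - 10368) = -33 - 1*(-1327103/128) = -33 + 1327103/128 = 1322879/128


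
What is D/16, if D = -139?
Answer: -139/16 ≈ -8.6875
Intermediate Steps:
D/16 = -139/16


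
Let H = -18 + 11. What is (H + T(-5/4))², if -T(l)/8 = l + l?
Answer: 169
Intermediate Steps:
H = -7
T(l) = -16*l (T(l) = -8*(l + l) = -16*l)
(H + T(-5/4))² = (-7 - (-80)/4)² = (-7 - 16*(-5/4))² = (-7 + 20)² = 13² = 169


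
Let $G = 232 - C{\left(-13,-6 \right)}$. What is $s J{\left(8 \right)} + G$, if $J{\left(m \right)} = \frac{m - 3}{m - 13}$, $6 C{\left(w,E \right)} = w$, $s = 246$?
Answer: $- \frac{71}{6} \approx -11.833$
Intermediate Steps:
$C{\left(w,E \right)} = \frac{w}{6}$
$G = \frac{1405}{6}$ ($G = 232 - \frac{1}{6} \left(-13\right) = 232 - - \frac{13}{6} = 232 + \frac{13}{6} = \frac{1405}{6} \approx 234.17$)
$J{\left(m \right)} = \frac{-3 + m}{-13 + m}$
$s J{\left(8 \right)} + G = 246 \frac{-3 + 8}{-13 + 8} + \frac{1405}{6} = 246 \frac{1}{-5} \cdot 5 + \frac{1405}{6} = 246 \left(\left(- \frac{1}{5}\right) 5\right) + \frac{1405}{6} = 246 \left(-1\right) + \frac{1405}{6} = -246 + \frac{1405}{6} = - \frac{71}{6}$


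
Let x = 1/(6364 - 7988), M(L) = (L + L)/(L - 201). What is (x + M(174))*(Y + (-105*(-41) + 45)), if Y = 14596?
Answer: -1784646889/7308 ≈ -2.4420e+5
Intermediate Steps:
M(L) = 2*L/(-201 + L) (M(L) = (2*L)/(-201 + L) = 2*L/(-201 + L))
x = -1/1624 (x = 1/(-1624) = -1/1624 ≈ -0.00061576)
(x + M(174))*(Y + (-105*(-41) + 45)) = (-1/1624 + 2*174/(-201 + 174))*(14596 + (-105*(-41) + 45)) = (-1/1624 + 2*174/(-27))*(14596 + (4305 + 45)) = (-1/1624 + 2*174*(-1/27))*(14596 + 4350) = (-1/1624 - 116/9)*18946 = -188393/14616*18946 = -1784646889/7308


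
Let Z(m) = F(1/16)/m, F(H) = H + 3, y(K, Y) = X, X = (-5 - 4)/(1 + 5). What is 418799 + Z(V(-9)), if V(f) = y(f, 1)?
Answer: 10051127/24 ≈ 4.1880e+5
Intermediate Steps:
X = -3/2 (X = -9/6 = -9*⅙ = -3/2 ≈ -1.5000)
y(K, Y) = -3/2
V(f) = -3/2
F(H) = 3 + H
Z(m) = 49/(16*m) (Z(m) = (3 + 1/16)/m = 49/(16*m))
418799 + Z(V(-9)) = 418799 + 49/(16*(-3/2)) = 418799 + (49/16)*(-⅔) = 418799 - 49/24 = 10051127/24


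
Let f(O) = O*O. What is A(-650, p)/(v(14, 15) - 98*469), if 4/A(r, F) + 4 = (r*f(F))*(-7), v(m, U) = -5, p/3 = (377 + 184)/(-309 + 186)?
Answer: -3362/32911770429871 ≈ -1.0215e-10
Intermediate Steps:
p = -561/41 (p = 3*((377 + 184)/(-309 + 186)) = 3*(561/(-123)) = 3*(561*(-1/123)) = 3*(-187/41) = -561/41 ≈ -13.683)
f(O) = O²
A(r, F) = 4/(-4 - 7*r*F²) (A(r, F) = 4/(-4 + (r*F²)*(-7)) = 4/(-4 - 7*r*F²))
A(-650, p)/(v(14, 15) - 98*469) = (-4/(4 + 7*(-650)*(-561/41)²))/(-5 - 98*469) = (-4/(4 + 7*(-650)*(314721/1681)))/(-5 - 45962) = -4/(4 - 1431980550/1681)/(-45967) = -4/(-1431973826/1681)*(-1/45967) = -4*(-1681/1431973826)*(-1/45967) = (3362/715986913)*(-1/45967) = -3362/32911770429871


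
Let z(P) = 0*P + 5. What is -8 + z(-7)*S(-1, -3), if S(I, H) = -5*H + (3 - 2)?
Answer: 72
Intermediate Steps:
S(I, H) = 1 - 5*H (S(I, H) = -5*H + 1 = 1 - 5*H)
z(P) = 5 (z(P) = 0 + 5 = 5)
-8 + z(-7)*S(-1, -3) = -8 + 5*(1 - 5*(-3)) = -8 + 5*(1 + 15) = -8 + 5*16 = -8 + 80 = 72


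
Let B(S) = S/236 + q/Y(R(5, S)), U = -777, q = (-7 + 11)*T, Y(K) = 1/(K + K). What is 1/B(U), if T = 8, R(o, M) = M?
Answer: -236/11736585 ≈ -2.0108e-5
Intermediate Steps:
Y(K) = 1/(2*K)
q = 32 (q = (-7 + 11)*8 = 4*8 = 32)
B(S) = 15105*S/236 (B(S) = S/236 + 32/((1/(2*S))) = S*(1/236) + 32*(2*S) = S/236 + 64*S = 15105*S/236)
1/B(U) = 1/((15105/236)*(-777)) = 1/(-11736585/236) = -236/11736585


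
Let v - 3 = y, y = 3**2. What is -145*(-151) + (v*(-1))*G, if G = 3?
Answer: 21859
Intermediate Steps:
y = 9
v = 12 (v = 3 + 9 = 12)
-145*(-151) + (v*(-1))*G = -145*(-151) + (12*(-1))*3 = 21895 - 12*3 = 21895 - 36 = 21859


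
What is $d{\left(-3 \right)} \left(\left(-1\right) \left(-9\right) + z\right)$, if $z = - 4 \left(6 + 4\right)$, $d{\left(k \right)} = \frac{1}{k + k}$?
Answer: $\frac{31}{6} \approx 5.1667$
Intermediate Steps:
$d{\left(k \right)} = \frac{1}{2 k}$
$z = -40$ ($z = \left(-4\right) 10 = -40$)
$d{\left(-3 \right)} \left(\left(-1\right) \left(-9\right) + z\right) = \frac{1}{2 \left(-3\right)} \left(\left(-1\right) \left(-9\right) - 40\right) = \frac{1}{2} \left(- \frac{1}{3}\right) \left(9 - 40\right) = \left(- \frac{1}{6}\right) \left(-31\right) = \frac{31}{6}$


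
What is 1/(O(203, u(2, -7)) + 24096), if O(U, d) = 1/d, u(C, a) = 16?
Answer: 16/385537 ≈ 4.1501e-5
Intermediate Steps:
1/(O(203, u(2, -7)) + 24096) = 1/(1/16 + 24096) = 1/(385537/16) = 16/385537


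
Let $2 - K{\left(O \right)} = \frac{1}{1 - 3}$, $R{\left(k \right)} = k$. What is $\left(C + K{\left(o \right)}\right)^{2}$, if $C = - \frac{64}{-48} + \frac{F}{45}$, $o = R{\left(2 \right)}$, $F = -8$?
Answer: $\frac{108241}{8100} \approx 13.363$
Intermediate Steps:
$o = 2$
$K{\left(O \right)} = \frac{5}{2}$ ($K{\left(O \right)} = 2 - \frac{1}{1 - 3} = 2 - \frac{1}{-2} = 2 - - \frac{1}{2} = 2 + \frac{1}{2} = \frac{5}{2}$)
$C = \frac{52}{45}$ ($C = - \frac{64}{-48} - \frac{8}{45} = \left(-64\right) \left(- \frac{1}{48}\right) - \frac{8}{45} = \frac{4}{3} - \frac{8}{45} = \frac{52}{45} \approx 1.1556$)
$\left(C + K{\left(o \right)}\right)^{2} = \left(\frac{52}{45} + \frac{5}{2}\right)^{2} = \left(\frac{329}{90}\right)^{2} = \frac{108241}{8100}$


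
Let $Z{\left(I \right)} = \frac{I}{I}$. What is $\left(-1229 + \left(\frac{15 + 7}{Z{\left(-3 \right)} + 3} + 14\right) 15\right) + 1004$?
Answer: $\frac{135}{2} \approx 67.5$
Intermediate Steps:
$Z{\left(I \right)} = 1$
$\left(-1229 + \left(\frac{15 + 7}{Z{\left(-3 \right)} + 3} + 14\right) 15\right) + 1004 = \left(-1229 + \left(\frac{15 + 7}{1 + 3} + 14\right) 15\right) + 1004 = \left(-1229 + \left(\frac{22}{4} + 14\right) 15\right) + 1004 = \left(-1229 + \left(22 \cdot \frac{1}{4} + 14\right) 15\right) + 1004 = \left(-1229 + \left(\frac{11}{2} + 14\right) 15\right) + 1004 = \left(-1229 + \frac{39}{2} \cdot 15\right) + 1004 = \left(-1229 + \frac{585}{2}\right) + 1004 = - \frac{1873}{2} + 1004 = \frac{135}{2}$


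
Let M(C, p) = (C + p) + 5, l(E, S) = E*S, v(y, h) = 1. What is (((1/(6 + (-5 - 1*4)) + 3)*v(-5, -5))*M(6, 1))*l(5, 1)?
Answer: 160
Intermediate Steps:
M(C, p) = 5 + C + p
(((1/(6 + (-5 - 1*4)) + 3)*v(-5, -5))*M(6, 1))*l(5, 1) = (((1/(6 + (-5 - 1*4)) + 3)*1)*(5 + 6 + 1))*(5*1) = (((1/(6 + (-5 - 4)) + 3)*1)*12)*5 = (((1/(6 - 9) + 3)*1)*12)*5 = (((1/(-3) + 3)*1)*12)*5 = (((-⅓ + 3)*1)*12)*5 = (((8/3)*1)*12)*5 = ((8/3)*12)*5 = 32*5 = 160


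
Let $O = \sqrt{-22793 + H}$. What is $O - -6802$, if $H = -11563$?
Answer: $6802 + 2 i \sqrt{8589} \approx 6802.0 + 185.35 i$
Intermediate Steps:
$O = 2 i \sqrt{8589}$ ($O = \sqrt{-22793 - 11563} = \sqrt{-34356} = 2 i \sqrt{8589} \approx 185.35 i$)
$O - -6802 = 2 i \sqrt{8589} - -6802 = 2 i \sqrt{8589} + 6802 = 6802 + 2 i \sqrt{8589}$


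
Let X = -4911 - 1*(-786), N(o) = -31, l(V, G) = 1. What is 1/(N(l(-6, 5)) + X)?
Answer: -1/4156 ≈ -0.00024062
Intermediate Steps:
X = -4125 (X = -4911 + 786 = -4125)
1/(N(l(-6, 5)) + X) = 1/(-31 - 4125) = 1/(-4156) = -1/4156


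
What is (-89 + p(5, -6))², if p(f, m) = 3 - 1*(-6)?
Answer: 6400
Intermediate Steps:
p(f, m) = 9 (p(f, m) = 3 + 6 = 9)
(-89 + p(5, -6))² = (-89 + 9)² = (-80)² = 6400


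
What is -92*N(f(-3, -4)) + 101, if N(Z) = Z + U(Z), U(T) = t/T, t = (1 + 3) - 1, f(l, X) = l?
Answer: 469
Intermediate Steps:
t = 3 (t = 4 - 1 = 3)
U(T) = 3/T
N(Z) = Z + 3/Z
-92*N(f(-3, -4)) + 101 = -92*(-3 + 3/(-3)) + 101 = -92*(-3 + 3*(-⅓)) + 101 = -92*(-3 - 1) + 101 = -92*(-4) + 101 = 368 + 101 = 469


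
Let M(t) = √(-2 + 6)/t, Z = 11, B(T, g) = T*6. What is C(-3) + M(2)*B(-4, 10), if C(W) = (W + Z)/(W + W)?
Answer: -76/3 ≈ -25.333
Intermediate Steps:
B(T, g) = 6*T
M(t) = 2/t (M(t) = √4/t = 2/t)
C(W) = (11 + W)/(2*W) (C(W) = (W + 11)/(W + W) = (11 + W)/((2*W)) = (11 + W)*(1/(2*W)) = (11 + W)/(2*W))
C(-3) + M(2)*B(-4, 10) = (½)*(11 - 3)/(-3) + (2/2)*(6*(-4)) = (½)*(-⅓)*8 + (2*(½))*(-24) = -4/3 + 1*(-24) = -4/3 - 24 = -76/3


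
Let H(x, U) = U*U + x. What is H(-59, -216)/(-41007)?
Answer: -46597/41007 ≈ -1.1363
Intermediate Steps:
H(x, U) = x + U² (H(x, U) = U² + x = x + U²)
H(-59, -216)/(-41007) = (-59 + (-216)²)/(-41007) = (-59 + 46656)*(-1/41007) = 46597*(-1/41007) = -46597/41007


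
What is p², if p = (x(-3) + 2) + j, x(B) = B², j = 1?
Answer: 144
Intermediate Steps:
p = 12 (p = ((-3)² + 2) + 1 = (9 + 2) + 1 = 11 + 1 = 12)
p² = 12² = 144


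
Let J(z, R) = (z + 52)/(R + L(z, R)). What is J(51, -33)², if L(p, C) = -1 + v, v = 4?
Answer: 10609/900 ≈ 11.788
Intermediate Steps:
L(p, C) = 3 (L(p, C) = -1 + 4 = 3)
J(z, R) = (52 + z)/(3 + R) (J(z, R) = (z + 52)/(R + 3) = (52 + z)/(3 + R))
J(51, -33)² = ((52 + 51)/(3 - 33))² = (103/(-30))² = (-1/30*103)² = (-103/30)² = 10609/900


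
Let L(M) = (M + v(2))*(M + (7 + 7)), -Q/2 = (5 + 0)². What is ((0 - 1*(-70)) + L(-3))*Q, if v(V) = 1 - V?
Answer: -1300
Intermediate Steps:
Q = -50 (Q = -2*(5 + 0)² = -2*5² = -2*25 = -50)
L(M) = (-1 + M)*(14 + M) (L(M) = (M + (1 - 1*2))*(M + (7 + 7)) = (M + (1 - 2))*(M + 14) = (M - 1)*(14 + M) = (-1 + M)*(14 + M))
((0 - 1*(-70)) + L(-3))*Q = ((0 - 1*(-70)) + (-14 + (-3)² + 13*(-3)))*(-50) = ((0 + 70) + (-14 + 9 - 39))*(-50) = (70 - 44)*(-50) = 26*(-50) = -1300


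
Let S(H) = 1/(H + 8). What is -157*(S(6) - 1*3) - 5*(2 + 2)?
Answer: 6157/14 ≈ 439.79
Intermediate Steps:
S(H) = 1/(8 + H)
-157*(S(6) - 1*3) - 5*(2 + 2) = -157*(1/(8 + 6) - 1*3) - 5*(2 + 2) = -157*(1/14 - 3) - 5*4 = -157*(1/14 - 3) - 20 = -157*(-41/14) - 20 = 6437/14 - 20 = 6157/14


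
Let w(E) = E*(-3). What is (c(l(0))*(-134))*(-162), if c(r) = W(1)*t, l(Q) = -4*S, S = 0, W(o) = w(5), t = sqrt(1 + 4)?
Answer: -325620*sqrt(5) ≈ -7.2811e+5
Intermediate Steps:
w(E) = -3*E
t = sqrt(5) ≈ 2.2361
W(o) = -15 (W(o) = -3*5 = -15)
l(Q) = 0 (l(Q) = -4*0 = 0)
c(r) = -15*sqrt(5)
(c(l(0))*(-134))*(-162) = (-15*sqrt(5)*(-134))*(-162) = (2010*sqrt(5))*(-162) = -325620*sqrt(5)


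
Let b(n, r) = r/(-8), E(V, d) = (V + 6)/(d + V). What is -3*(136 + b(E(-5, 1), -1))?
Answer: -3267/8 ≈ -408.38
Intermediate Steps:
E(V, d) = (6 + V)/(V + d)
b(n, r) = -r/8 (b(n, r) = r*(-⅛) = -r/8)
-3*(136 + b(E(-5, 1), -1)) = -3*(136 - ⅛*(-1)) = -3*(136 + ⅛) = -3*1089/8 = -3267/8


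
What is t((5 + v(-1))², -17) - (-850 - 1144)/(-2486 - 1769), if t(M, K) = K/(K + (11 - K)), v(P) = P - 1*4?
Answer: -94269/46805 ≈ -2.0141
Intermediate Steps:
v(P) = -4 + P (v(P) = P - 4 = -4 + P)
t(M, K) = K/11
t((5 + v(-1))², -17) - (-850 - 1144)/(-2486 - 1769) = (1/11)*(-17) - (-850 - 1144)/(-2486 - 1769) = -17/11 - (-1994)/(-4255) = -17/11 - (-1994)*(-1)/4255 = -17/11 - 1*1994/4255 = -17/11 - 1994/4255 = -94269/46805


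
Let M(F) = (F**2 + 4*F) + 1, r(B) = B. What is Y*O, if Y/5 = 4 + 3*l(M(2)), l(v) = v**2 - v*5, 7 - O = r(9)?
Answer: -3160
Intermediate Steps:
M(F) = 1 + F**2 + 4*F
O = -2 (O = 7 - 1*9 = 7 - 9 = -2)
l(v) = v**2 - 5*v
Y = 1580 (Y = 5*(4 + 3*((1 + 2**2 + 4*2)*(-5 + (1 + 2**2 + 4*2)))) = 5*(4 + 3*((1 + 4 + 8)*(-5 + (1 + 4 + 8)))) = 5*(4 + 3*(13*(-5 + 13))) = 5*(4 + 3*(13*8)) = 5*(4 + 3*104) = 5*(4 + 312) = 5*316 = 1580)
Y*O = 1580*(-2) = -3160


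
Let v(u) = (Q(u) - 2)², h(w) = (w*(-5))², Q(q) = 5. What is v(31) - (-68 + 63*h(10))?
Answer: -157423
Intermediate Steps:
h(w) = 25*w² (h(w) = (-5*w)² = 25*w²)
v(u) = 9 (v(u) = (5 - 2)² = 3² = 9)
v(31) - (-68 + 63*h(10)) = 9 - (-68 + 63*(25*10²)) = 9 - (-68 + 63*(25*100)) = 9 - (-68 + 63*2500) = 9 - (-68 + 157500) = 9 - 1*157432 = 9 - 157432 = -157423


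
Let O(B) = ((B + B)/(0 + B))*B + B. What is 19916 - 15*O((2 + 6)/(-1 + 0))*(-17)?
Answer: 13796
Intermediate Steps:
O(B) = 3*B (O(B) = ((2*B)/B)*B + B = 2*B + B = 3*B)
19916 - 15*O((2 + 6)/(-1 + 0))*(-17) = 19916 - 45*(2 + 6)/(-1 + 0)*(-17) = 19916 - 45*8/(-1)*(-17) = 19916 - 45*8*(-1)*(-17) = 19916 - 45*(-8)*(-17) = 19916 - 15*(-24)*(-17) = 19916 + 360*(-17) = 19916 - 6120 = 13796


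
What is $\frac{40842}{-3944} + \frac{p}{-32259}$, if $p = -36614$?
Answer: $- \frac{586558231}{63614748} \approx -9.2205$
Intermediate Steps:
$\frac{40842}{-3944} + \frac{p}{-32259} = \frac{40842}{-3944} - \frac{36614}{-32259} = 40842 \left(- \frac{1}{3944}\right) - - \frac{36614}{32259} = - \frac{20421}{1972} + \frac{36614}{32259} = - \frac{586558231}{63614748}$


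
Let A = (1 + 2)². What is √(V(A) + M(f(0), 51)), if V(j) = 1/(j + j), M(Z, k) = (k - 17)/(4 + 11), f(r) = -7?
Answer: √2090/30 ≈ 1.5239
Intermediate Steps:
M(Z, k) = -17/15 + k/15 (M(Z, k) = (-17 + k)/15 = (-17 + k)*(1/15) = -17/15 + k/15)
A = 9 (A = 3² = 9)
V(j) = 1/(2*j)
√(V(A) + M(f(0), 51)) = √((½)/9 + (-17/15 + (1/15)*51)) = √((½)*(⅑) + (-17/15 + 17/5)) = √(1/18 + 34/15) = √(209/90) = √2090/30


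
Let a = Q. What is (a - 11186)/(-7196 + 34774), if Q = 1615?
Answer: -9571/27578 ≈ -0.34705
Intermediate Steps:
a = 1615
(a - 11186)/(-7196 + 34774) = (1615 - 11186)/(-7196 + 34774) = -9571/27578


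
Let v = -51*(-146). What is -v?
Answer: -7446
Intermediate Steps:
v = 7446
-v = -1*7446 = -7446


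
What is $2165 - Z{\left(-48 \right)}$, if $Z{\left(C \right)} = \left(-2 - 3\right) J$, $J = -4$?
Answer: $2145$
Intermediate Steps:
$Z{\left(C \right)} = 20$ ($Z{\left(C \right)} = \left(-2 - 3\right) \left(-4\right) = \left(-5\right) \left(-4\right) = 20$)
$2165 - Z{\left(-48 \right)} = 2165 - 20 = 2145$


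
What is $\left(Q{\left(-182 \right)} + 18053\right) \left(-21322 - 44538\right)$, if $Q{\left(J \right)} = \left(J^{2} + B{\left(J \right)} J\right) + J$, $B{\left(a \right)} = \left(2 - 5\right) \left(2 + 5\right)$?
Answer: $-3610247620$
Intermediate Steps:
$B{\left(a \right)} = -21$ ($B{\left(a \right)} = \left(-3\right) 7 = -21$)
$Q{\left(J \right)} = J^{2} - 20 J$ ($Q{\left(J \right)} = \left(J^{2} - 21 J\right) + J = J^{2} - 20 J$)
$\left(Q{\left(-182 \right)} + 18053\right) \left(-21322 - 44538\right) = \left(- 182 \left(-20 - 182\right) + 18053\right) \left(-21322 - 44538\right) = \left(\left(-182\right) \left(-202\right) + 18053\right) \left(-65860\right) = \left(36764 + 18053\right) \left(-65860\right) = 54817 \left(-65860\right) = -3610247620$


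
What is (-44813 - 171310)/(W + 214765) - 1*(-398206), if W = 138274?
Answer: 140582031911/353039 ≈ 3.9821e+5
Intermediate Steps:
(-44813 - 171310)/(W + 214765) - 1*(-398206) = (-44813 - 171310)/(138274 + 214765) - 1*(-398206) = -216123/353039 + 398206 = 140582031911/353039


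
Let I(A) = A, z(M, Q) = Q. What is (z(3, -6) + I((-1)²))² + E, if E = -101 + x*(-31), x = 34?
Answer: -1130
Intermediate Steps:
E = -1155 (E = -101 + 34*(-31) = -101 - 1054 = -1155)
(z(3, -6) + I((-1)²))² + E = (-6 + (-1)²)² - 1155 = (-6 + 1)² - 1155 = (-5)² - 1155 = 25 - 1155 = -1130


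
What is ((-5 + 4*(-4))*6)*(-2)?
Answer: 252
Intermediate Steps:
((-5 + 4*(-4))*6)*(-2) = ((-5 - 16)*6)*(-2) = -21*6*(-2) = -126*(-2) = 252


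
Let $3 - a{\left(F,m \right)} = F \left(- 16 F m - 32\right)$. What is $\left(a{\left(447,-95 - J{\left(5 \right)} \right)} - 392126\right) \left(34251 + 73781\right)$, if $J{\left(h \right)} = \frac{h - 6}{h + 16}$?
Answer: $- \frac{229843140759040}{7} \approx -3.2835 \cdot 10^{13}$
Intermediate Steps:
$J{\left(h \right)} = \frac{-6 + h}{16 + h}$
$a{\left(F,m \right)} = 3 - F \left(-32 - 16 F m\right)$ ($a{\left(F,m \right)} = 3 - F \left(- 16 F m - 32\right) = 3 - F \left(-32 - 16 F m\right)$)
$\left(a{\left(447,-95 - J{\left(5 \right)} \right)} - 392126\right) \left(34251 + 73781\right) = \left(\left(3 + 32 \cdot 447 + 16 \left(-95 - \frac{-6 + 5}{16 + 5}\right) 447^{2}\right) - 392126\right) \left(34251 + 73781\right) = \left(\left(3 + 14304 + 16 \left(-95 - \frac{1}{21} \left(-1\right)\right) 199809\right) - 392126\right) 108032 = \left(\left(3 + 14304 + 16 \left(-95 - - \frac{1}{21}\right) 199809\right) - 392126\right) 108032 = \left(\left(3 + 14304 + 16 \left(-95 + \frac{1}{21}\right) 199809\right) - 392126\right) 108032 = \left(\left(3 + 14304 + 16 \left(- \frac{1994}{21}\right) 199809\right) - 392126\right) 108032 = \left(\left(3 + 14304 - \frac{2124902112}{7}\right) - 392126\right) 108032 = \left(- \frac{2124801963}{7} - 392126\right) 108032 = \left(- \frac{2127546845}{7}\right) 108032 = - \frac{229843140759040}{7}$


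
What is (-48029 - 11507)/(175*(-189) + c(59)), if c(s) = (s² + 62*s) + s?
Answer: 59536/25877 ≈ 2.3007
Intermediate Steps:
c(s) = s² + 63*s
(-48029 - 11507)/(175*(-189) + c(59)) = (-48029 - 11507)/(175*(-189) + 59*(63 + 59)) = -59536/(-33075 + 59*122) = -59536/(-33075 + 7198) = -59536/(-25877) = -59536*(-1/25877) = 59536/25877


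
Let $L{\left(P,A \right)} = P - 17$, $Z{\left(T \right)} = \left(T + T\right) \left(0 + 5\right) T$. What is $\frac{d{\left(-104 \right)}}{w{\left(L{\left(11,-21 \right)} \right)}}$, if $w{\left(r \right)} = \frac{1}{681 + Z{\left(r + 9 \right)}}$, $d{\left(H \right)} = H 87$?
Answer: $-6976008$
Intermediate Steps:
$d{\left(H \right)} = 87 H$
$Z{\left(T \right)} = 10 T^{2}$ ($Z{\left(T \right)} = 2 T 5 T = 10 T T = 10 T^{2}$)
$L{\left(P,A \right)} = -17 + P$
$w{\left(r \right)} = \frac{1}{681 + 10 \left(9 + r\right)^{2}}$ ($w{\left(r \right)} = \frac{1}{681 + 10 \left(r + 9\right)^{2}} = \frac{1}{681 + 10 \left(9 + r\right)^{2}}$)
$\frac{d{\left(-104 \right)}}{w{\left(L{\left(11,-21 \right)} \right)}} = \frac{87 \left(-104\right)}{\frac{1}{681 + 10 \left(9 + \left(-17 + 11\right)\right)^{2}}} = - \frac{9048}{\frac{1}{681 + 10 \left(9 - 6\right)^{2}}} = - \frac{9048}{\frac{1}{681 + 10 \cdot 3^{2}}} = - \frac{9048}{\frac{1}{681 + 10 \cdot 9}} = - \frac{9048}{\frac{1}{681 + 90}} = - \frac{9048}{\frac{1}{771}} = - 9048 \frac{1}{\frac{1}{771}} = \left(-9048\right) 771 = -6976008$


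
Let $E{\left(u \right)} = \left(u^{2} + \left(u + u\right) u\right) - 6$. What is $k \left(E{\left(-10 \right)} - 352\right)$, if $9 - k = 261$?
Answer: $14616$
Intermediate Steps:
$k = -252$ ($k = 9 - 261 = -252$)
$E{\left(u \right)} = -6 + 3 u^{2}$ ($E{\left(u \right)} = \left(u^{2} + 2 u u\right) - 6 = \left(u^{2} + 2 u^{2}\right) - 6 = 3 u^{2} - 6 = -6 + 3 u^{2}$)
$k \left(E{\left(-10 \right)} - 352\right) = - 252 \left(\left(-6 + 3 \left(-10\right)^{2}\right) - 352\right) = - 252 \left(\left(-6 + 3 \cdot 100\right) - 352\right) = - 252 \left(\left(-6 + 300\right) - 352\right) = - 252 \left(294 - 352\right) = \left(-252\right) \left(-58\right) = 14616$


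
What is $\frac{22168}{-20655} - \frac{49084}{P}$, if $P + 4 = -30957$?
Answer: $\frac{2751988}{5373945} \approx 0.5121$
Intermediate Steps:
$P = -30961$ ($P = -4 - 30957 = -30961$)
$\frac{22168}{-20655} - \frac{49084}{P} = \frac{22168}{-20655} - \frac{49084}{-30961} = 22168 \left(- \frac{1}{20655}\right) - - \frac{7012}{4423} = - \frac{1304}{1215} + \frac{7012}{4423} = \frac{2751988}{5373945}$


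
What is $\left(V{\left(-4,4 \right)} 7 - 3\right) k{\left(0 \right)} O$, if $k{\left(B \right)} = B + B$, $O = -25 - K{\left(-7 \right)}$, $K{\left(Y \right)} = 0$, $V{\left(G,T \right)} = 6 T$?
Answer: $0$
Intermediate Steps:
$O = -25$ ($O = -25 - 0 = -25 + 0 = -25$)
$k{\left(B \right)} = 2 B$
$\left(V{\left(-4,4 \right)} 7 - 3\right) k{\left(0 \right)} O = \left(6 \cdot 4 \cdot 7 - 3\right) 2 \cdot 0 \left(-25\right) = \left(24 \cdot 7 - 3\right) 0 \left(-25\right) = \left(168 - 3\right) 0 \left(-25\right) = 165 \cdot 0 \left(-25\right) = 0 \left(-25\right) = 0$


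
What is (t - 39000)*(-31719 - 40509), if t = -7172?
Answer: 3334911216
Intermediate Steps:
(t - 39000)*(-31719 - 40509) = (-7172 - 39000)*(-31719 - 40509) = -46172*(-72228) = 3334911216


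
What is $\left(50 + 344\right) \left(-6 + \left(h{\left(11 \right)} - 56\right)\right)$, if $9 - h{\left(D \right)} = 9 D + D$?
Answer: $-64222$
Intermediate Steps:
$h{\left(D \right)} = 9 - 10 D$ ($h{\left(D \right)} = 9 - \left(9 D + D\right) = 9 - 10 D$)
$\left(50 + 344\right) \left(-6 + \left(h{\left(11 \right)} - 56\right)\right) = \left(50 + 344\right) \left(-6 + \left(\left(9 - 110\right) - 56\right)\right) = 394 \left(-6 + \left(\left(9 - 110\right) - 56\right)\right) = 394 \left(-6 - 157\right) = 394 \left(-163\right) = -64222$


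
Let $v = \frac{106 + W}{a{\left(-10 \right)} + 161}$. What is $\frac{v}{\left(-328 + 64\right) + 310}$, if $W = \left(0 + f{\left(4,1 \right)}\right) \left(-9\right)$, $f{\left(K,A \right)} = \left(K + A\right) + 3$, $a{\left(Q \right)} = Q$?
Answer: $\frac{17}{3473} \approx 0.0048949$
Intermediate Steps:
$f{\left(K,A \right)} = 3 + A + K$ ($f{\left(K,A \right)} = \left(A + K\right) + 3 = 3 + A + K$)
$W = -72$ ($W = \left(0 + \left(3 + 1 + 4\right)\right) \left(-9\right) = \left(0 + 8\right) \left(-9\right) = 8 \left(-9\right) = -72$)
$v = \frac{34}{151}$ ($v = \frac{106 - 72}{-10 + 161} = \frac{34}{151} \approx 0.22517$)
$\frac{v}{\left(-328 + 64\right) + 310} = \frac{34}{151 \left(\left(-328 + 64\right) + 310\right)} = \frac{34}{151 \left(-264 + 310\right)} = \frac{34}{151 \cdot 46} = \frac{34}{151} \cdot \frac{1}{46} = \frac{17}{3473}$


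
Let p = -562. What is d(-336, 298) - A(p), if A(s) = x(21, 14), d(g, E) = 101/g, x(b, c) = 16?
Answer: -5477/336 ≈ -16.301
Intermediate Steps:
A(s) = 16
d(-336, 298) - A(p) = 101/(-336) - 1*16 = 101*(-1/336) - 16 = -101/336 - 16 = -5477/336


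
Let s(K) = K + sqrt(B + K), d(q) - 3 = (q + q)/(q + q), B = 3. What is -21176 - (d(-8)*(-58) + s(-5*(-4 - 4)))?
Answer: -20984 - sqrt(43) ≈ -20991.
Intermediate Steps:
d(q) = 4 (d(q) = 3 + (q + q)/(q + q) = 3 + (2*q)/((2*q)) = 3 + (2*q)*(1/(2*q)) = 3 + 1 = 4)
s(K) = K + sqrt(3 + K)
-21176 - (d(-8)*(-58) + s(-5*(-4 - 4))) = -21176 - (4*(-58) + (-5*(-4 - 4) + sqrt(3 - 5*(-4 - 4)))) = -21176 - (-232 + (-5*(-8) + sqrt(3 - 5*(-8)))) = -21176 - (-232 + (40 + sqrt(3 + 40))) = -21176 - (-232 + (40 + sqrt(43))) = -21176 - (-192 + sqrt(43)) = -21176 + (192 - sqrt(43)) = -20984 - sqrt(43)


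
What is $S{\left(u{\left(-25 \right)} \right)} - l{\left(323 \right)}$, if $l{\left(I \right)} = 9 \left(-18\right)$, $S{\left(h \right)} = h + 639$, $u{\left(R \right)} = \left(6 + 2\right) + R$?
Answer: $784$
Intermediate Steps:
$u{\left(R \right)} = 8 + R$
$S{\left(h \right)} = 639 + h$
$l{\left(I \right)} = -162$
$S{\left(u{\left(-25 \right)} \right)} - l{\left(323 \right)} = \left(639 + \left(8 - 25\right)\right) - -162 = \left(639 - 17\right) + 162 = 622 + 162 = 784$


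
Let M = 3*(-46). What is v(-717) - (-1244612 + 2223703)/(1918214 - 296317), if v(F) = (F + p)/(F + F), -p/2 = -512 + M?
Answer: -2349582445/2325800298 ≈ -1.0102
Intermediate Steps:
M = -138
p = 1300 (p = -2*(-512 - 138) = -2*(-650) = 1300)
v(F) = (1300 + F)/(2*F) (v(F) = (F + 1300)/(F + F) = (1300 + F)/((2*F)) = (1300 + F)*(1/(2*F)) = (1300 + F)/(2*F))
v(-717) - (-1244612 + 2223703)/(1918214 - 296317) = (½)*(1300 - 717)/(-717) - (-1244612 + 2223703)/(1918214 - 296317) = (½)*(-1/717)*583 - 979091/1621897 = -583/1434 - 979091/1621897 = -2349582445/2325800298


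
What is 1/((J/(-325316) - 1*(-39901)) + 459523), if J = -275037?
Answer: 325316/162470893021 ≈ 2.0023e-6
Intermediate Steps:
1/((J/(-325316) - 1*(-39901)) + 459523) = 1/((-275037/(-325316) - 1*(-39901)) + 459523) = 1/((-275037*(-1/325316) + 39901) + 459523) = 1/((275037/325316 + 39901) + 459523) = 1/(12980708753/325316 + 459523) = 1/(162470893021/325316) = 325316/162470893021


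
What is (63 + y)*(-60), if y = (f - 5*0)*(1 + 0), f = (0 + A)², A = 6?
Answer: -5940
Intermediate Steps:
f = 36 (f = (0 + 6)² = 6² = 36)
y = 36 (y = (36 - 5*0)*(1 + 0) = (36 + 0)*1 = 36*1 = 36)
(63 + y)*(-60) = (63 + 36)*(-60) = 99*(-60) = -5940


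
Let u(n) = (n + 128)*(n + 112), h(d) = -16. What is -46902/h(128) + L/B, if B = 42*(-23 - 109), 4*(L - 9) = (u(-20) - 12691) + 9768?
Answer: 9285589/3168 ≈ 2931.1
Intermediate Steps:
u(n) = (112 + n)*(128 + n) (u(n) = (128 + n)*(112 + n) = (112 + n)*(128 + n))
L = 7049/4 (L = 9 + (((14336 + (-20)**2 + 240*(-20)) - 12691) + 9768)/4 = 9 + (((14336 + 400 - 4800) - 12691) + 9768)/4 = 9 + ((9936 - 12691) + 9768)/4 = 9 + (-2755 + 9768)/4 = 9 + (1/4)*7013 = 9 + 7013/4 = 7049/4 ≈ 1762.3)
B = -5544 (B = 42*(-132) = -5544)
-46902/h(128) + L/B = -46902/(-16) + (7049/4)/(-5544) = -46902*(-1/16) + (7049/4)*(-1/5544) = 23451/8 - 1007/3168 = 9285589/3168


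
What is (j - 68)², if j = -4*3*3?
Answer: 10816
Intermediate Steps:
j = -36 (j = -12*3 = -36)
(j - 68)² = (-36 - 68)² = (-104)² = 10816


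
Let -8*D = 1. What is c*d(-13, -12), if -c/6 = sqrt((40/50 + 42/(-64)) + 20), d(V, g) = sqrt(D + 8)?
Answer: -9*sqrt(112805)/40 ≈ -75.570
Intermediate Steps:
D = -1/8 (D = -1/8*1 = -1/8 ≈ -0.12500)
d(V, g) = 3*sqrt(14)/4 (d(V, g) = sqrt(-1/8 + 8) = sqrt(63/8) = 3*sqrt(14)/4)
c = -3*sqrt(32230)/20 (c = -6*sqrt((40/50 + 42/(-64)) + 20) = -6*sqrt((40*(1/50) + 42*(-1/64)) + 20) = -6*sqrt((4/5 - 21/32) + 20) = -6*sqrt(23/160 + 20) = -3*sqrt(32230)/20 ≈ -26.929)
c*d(-13, -12) = (-3*sqrt(32230)/20)*(3*sqrt(14)/4) = -9*sqrt(112805)/40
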